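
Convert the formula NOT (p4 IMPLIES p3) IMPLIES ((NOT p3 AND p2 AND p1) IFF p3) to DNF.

NOT p4 OR p3 OR (NOT p2 AND NOT p3) OR (NOT p1 AND NOT p3)

NOT (p4 IMPLIES p3) IMPLIES ((NOT p3 AND p2 AND p1) IFF p3)
⇔ NOT NOT (p4 IMPLIES p3) OR ((NOT p3 AND p2 AND p1) IFF p3)   [eliminate IMPLIES]
⇔ NOT NOT (NOT p4 OR p3) OR ((NOT p3 AND p2 AND p1) IFF p3)   [eliminate IMPLIES]
⇔ NOT NOT (NOT p4 OR p3) OR (((NOT p3 AND p2 AND p1) IMPLIES p3) AND (p3 IMPLIES (NOT p3 AND p2 AND p1)))   [eliminate IFF]
⇔ NOT NOT (NOT p4 OR p3) OR ((NOT (NOT p3 AND p2 AND p1) OR p3) AND (p3 IMPLIES (NOT p3 AND p2 AND p1)))   [eliminate IMPLIES]
⇔ NOT NOT (NOT p4 OR p3) OR ((NOT (NOT p3 AND p2 AND p1) OR p3) AND (NOT p3 OR (NOT p3 AND p2 AND p1)))   [eliminate IMPLIES]
⇔ NOT p4 OR p3 OR ((NOT (NOT p3 AND p2 AND p1) OR p3) AND (NOT p3 OR (NOT p3 AND p2 AND p1)))   [double negation]
⇔ NOT p4 OR p3 OR ((NOT NOT p3 OR NOT p2 OR NOT p1 OR p3) AND (NOT p3 OR (NOT p3 AND p2 AND p1)))   [De Morgan]
⇔ NOT p4 OR p3 OR ((p3 OR NOT p2 OR NOT p1 OR p3) AND (NOT p3 OR (NOT p3 AND p2 AND p1)))   [double negation]
⇔ NOT p4 OR p3 OR (p3 AND NOT p3) OR (p3 AND NOT p3 AND p2 AND p1) OR (NOT p2 AND NOT p3) OR (NOT p2 AND NOT p3 AND p2 AND p1) OR (NOT p1 AND NOT p3) OR (NOT p1 AND NOT p3 AND p2 AND p1) OR (p3 AND NOT p3) OR (p3 AND NOT p3 AND p2 AND p1)   [distribute AND over OR]
⇔ NOT p4 OR p3 OR (NOT p2 AND NOT p3) OR (NOT p1 AND NOT p3)   [simplify]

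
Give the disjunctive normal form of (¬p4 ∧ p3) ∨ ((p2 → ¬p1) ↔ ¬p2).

(¬p4 ∧ p3) ∨ ((p2 → ¬p1) ↔ ¬p2)
≡ (¬p4 ∧ p3) ∨ (((p2 → ¬p1) → ¬p2) ∧ (¬p2 → (p2 → ¬p1)))   [eliminate ↔]
≡ (¬p4 ∧ p3) ∨ ((¬(p2 → ¬p1) ∨ ¬p2) ∧ (¬p2 → (p2 → ¬p1)))   [eliminate →]
≡ (¬p4 ∧ p3) ∨ ((¬(¬p2 ∨ ¬p1) ∨ ¬p2) ∧ (¬p2 → (p2 → ¬p1)))   [eliminate →]
≡ (¬p4 ∧ p3) ∨ ((¬(¬p2 ∨ ¬p1) ∨ ¬p2) ∧ (¬¬p2 ∨ (p2 → ¬p1)))   [eliminate →]
≡ (¬p4 ∧ p3) ∨ ((¬(¬p2 ∨ ¬p1) ∨ ¬p2) ∧ (¬¬p2 ∨ ¬p2 ∨ ¬p1))   [eliminate →]
≡ (¬p4 ∧ p3) ∨ (((¬¬p2 ∧ ¬¬p1) ∨ ¬p2) ∧ (¬¬p2 ∨ ¬p2 ∨ ¬p1))   [De Morgan]
≡ (¬p4 ∧ p3) ∨ (((p2 ∧ ¬¬p1) ∨ ¬p2) ∧ (¬¬p2 ∨ ¬p2 ∨ ¬p1))   [double negation]
≡ (¬p4 ∧ p3) ∨ (((p2 ∧ p1) ∨ ¬p2) ∧ (¬¬p2 ∨ ¬p2 ∨ ¬p1))   [double negation]
≡ (¬p4 ∧ p3) ∨ (((p2 ∧ p1) ∨ ¬p2) ∧ (p2 ∨ ¬p2 ∨ ¬p1))   [double negation]
≡ (¬p4 ∧ p3) ∨ (p2 ∧ p1 ∧ p2) ∨ (p2 ∧ p1 ∧ ¬p2) ∨ (p2 ∧ p1 ∧ ¬p1) ∨ (¬p2 ∧ p2) ∨ (¬p2 ∧ ¬p2) ∨ (¬p2 ∧ ¬p1)   [distribute ∧ over ∨]
≡ (¬p4 ∧ p3) ∨ (p2 ∧ p1) ∨ ¬p2   [simplify]

(¬p4 ∧ p3) ∨ (p2 ∧ p1) ∨ ¬p2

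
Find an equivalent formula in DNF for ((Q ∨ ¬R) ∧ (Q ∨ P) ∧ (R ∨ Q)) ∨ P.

((Q ∨ ¬R) ∧ (Q ∨ P) ∧ (R ∨ Q)) ∨ P
≡ (Q ∧ Q ∧ R) ∨ (Q ∧ Q ∧ Q) ∨ (Q ∧ P ∧ R) ∨ (Q ∧ P ∧ Q) ∨ (¬R ∧ Q ∧ R) ∨ (¬R ∧ Q ∧ Q) ∨ (¬R ∧ P ∧ R) ∨ (¬R ∧ P ∧ Q) ∨ P   — distribute ∧ over ∨
≡ Q ∨ P   — simplify

Q ∨ P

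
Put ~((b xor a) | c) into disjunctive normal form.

(~b & ~a & ~c) | (a & b & ~c)

~((b xor a) | c)
⇔ ~((b & ~a) | (~b & a) | c)   [expand xor]
⇔ ~(b & ~a) & ~(~b & a) & ~c   [De Morgan]
⇔ (~b | ~~a) & ~(~b & a) & ~c   [De Morgan]
⇔ (~b | a) & ~(~b & a) & ~c   [double negation]
⇔ (~b | a) & (~~b | ~a) & ~c   [De Morgan]
⇔ (~b | a) & (b | ~a) & ~c   [double negation]
⇔ (~b & b & ~c) | (~b & ~a & ~c) | (a & b & ~c) | (a & ~a & ~c)   [distribute & over |]
⇔ (~b & ~a & ~c) | (a & b & ~c)   [simplify]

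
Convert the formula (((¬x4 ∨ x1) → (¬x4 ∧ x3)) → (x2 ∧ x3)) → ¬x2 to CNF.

(((¬x4 ∨ x1) → (¬x4 ∧ x3)) → (x2 ∧ x3)) → ¬x2
≡ ¬(((¬x4 ∨ x1) → (¬x4 ∧ x3)) → (x2 ∧ x3)) ∨ ¬x2   [eliminate →]
≡ ¬(¬((¬x4 ∨ x1) → (¬x4 ∧ x3)) ∨ (x2 ∧ x3)) ∨ ¬x2   [eliminate →]
≡ ¬(¬(¬(¬x4 ∨ x1) ∨ (¬x4 ∧ x3)) ∨ (x2 ∧ x3)) ∨ ¬x2   [eliminate →]
≡ (¬¬(¬(¬x4 ∨ x1) ∨ (¬x4 ∧ x3)) ∧ ¬(x2 ∧ x3)) ∨ ¬x2   [De Morgan]
≡ ((¬(¬x4 ∨ x1) ∨ (¬x4 ∧ x3)) ∧ ¬(x2 ∧ x3)) ∨ ¬x2   [double negation]
≡ (((¬¬x4 ∧ ¬x1) ∨ (¬x4 ∧ x3)) ∧ ¬(x2 ∧ x3)) ∨ ¬x2   [De Morgan]
≡ (((x4 ∧ ¬x1) ∨ (¬x4 ∧ x3)) ∧ ¬(x2 ∧ x3)) ∨ ¬x2   [double negation]
≡ (((x4 ∧ ¬x1) ∨ (¬x4 ∧ x3)) ∧ (¬x2 ∨ ¬x3)) ∨ ¬x2   [De Morgan]
≡ (x4 ∨ ¬x4 ∨ ¬x2) ∧ (x4 ∨ x3 ∨ ¬x2) ∧ (¬x1 ∨ ¬x4 ∨ ¬x2) ∧ (¬x1 ∨ x3 ∨ ¬x2) ∧ (¬x2 ∨ ¬x3 ∨ ¬x2)   [distribute ∨ over ∧]
≡ (x4 ∨ x3 ∨ ¬x2) ∧ (¬x1 ∨ ¬x4 ∨ ¬x2) ∧ (¬x1 ∨ x3 ∨ ¬x2) ∧ (¬x2 ∨ ¬x3)   [simplify]

(x4 ∨ x3 ∨ ¬x2) ∧ (¬x1 ∨ ¬x4 ∨ ¬x2) ∧ (¬x1 ∨ x3 ∨ ¬x2) ∧ (¬x2 ∨ ¬x3)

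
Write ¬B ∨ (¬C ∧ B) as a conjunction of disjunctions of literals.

¬B ∨ (¬C ∧ B)
≡ (¬B ∨ ¬C) ∧ (¬B ∨ B)
≡ ¬B ∨ ¬C

¬B ∨ ¬C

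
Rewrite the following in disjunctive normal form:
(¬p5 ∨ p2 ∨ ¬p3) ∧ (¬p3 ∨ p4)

(¬p5 ∨ p2 ∨ ¬p3) ∧ (¬p3 ∨ p4)
= (¬p5 ∧ ¬p3) ∨ (¬p5 ∧ p4) ∨ (p2 ∧ ¬p3) ∨ (p2 ∧ p4) ∨ (¬p3 ∧ ¬p3) ∨ (¬p3 ∧ p4)   — distribute ∧ over ∨
= (¬p5 ∧ p4) ∨ (p2 ∧ p4) ∨ ¬p3   — simplify

(¬p5 ∧ p4) ∨ (p2 ∧ p4) ∨ ¬p3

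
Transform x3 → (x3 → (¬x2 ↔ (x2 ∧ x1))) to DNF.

¬x3 ∨ (x2 ∧ ¬x1)

x3 → (x3 → (¬x2 ↔ (x2 ∧ x1)))
⇔ ¬x3 ∨ (x3 → (¬x2 ↔ (x2 ∧ x1)))   [eliminate →]
⇔ ¬x3 ∨ ¬x3 ∨ (¬x2 ↔ (x2 ∧ x1))   [eliminate →]
⇔ ¬x3 ∨ ¬x3 ∨ ((¬x2 → (x2 ∧ x1)) ∧ ((x2 ∧ x1) → ¬x2))   [eliminate ↔]
⇔ ¬x3 ∨ ¬x3 ∨ ((¬¬x2 ∨ (x2 ∧ x1)) ∧ ((x2 ∧ x1) → ¬x2))   [eliminate →]
⇔ ¬x3 ∨ ¬x3 ∨ ((¬¬x2 ∨ (x2 ∧ x1)) ∧ (¬(x2 ∧ x1) ∨ ¬x2))   [eliminate →]
⇔ ¬x3 ∨ ¬x3 ∨ ((x2 ∨ (x2 ∧ x1)) ∧ (¬(x2 ∧ x1) ∨ ¬x2))   [double negation]
⇔ ¬x3 ∨ ¬x3 ∨ ((x2 ∨ (x2 ∧ x1)) ∧ (¬x2 ∨ ¬x1 ∨ ¬x2))   [De Morgan]
⇔ ¬x3 ∨ ¬x3 ∨ (x2 ∧ ¬x2) ∨ (x2 ∧ ¬x1) ∨ (x2 ∧ ¬x2) ∨ (x2 ∧ x1 ∧ ¬x2) ∨ (x2 ∧ x1 ∧ ¬x1) ∨ (x2 ∧ x1 ∧ ¬x2)   [distribute ∧ over ∨]
⇔ ¬x3 ∨ (x2 ∧ ¬x1)   [simplify]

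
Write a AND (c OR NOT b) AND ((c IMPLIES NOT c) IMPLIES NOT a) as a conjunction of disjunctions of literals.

a AND (c OR NOT b) AND ((c IMPLIES NOT c) IMPLIES NOT a)
= a AND (c OR NOT b) AND (NOT (c IMPLIES NOT c) OR NOT a)   [eliminate IMPLIES]
= a AND (c OR NOT b) AND (NOT (NOT c OR NOT c) OR NOT a)   [eliminate IMPLIES]
= a AND (c OR NOT b) AND ((NOT NOT c AND NOT NOT c) OR NOT a)   [De Morgan]
= a AND (c OR NOT b) AND ((c AND NOT NOT c) OR NOT a)   [double negation]
= a AND (c OR NOT b) AND ((c AND c) OR NOT a)   [double negation]
= a AND (c OR NOT b) AND (c OR NOT a) AND (c OR NOT a)   [distribute OR over AND]
= a AND (c OR NOT b) AND (c OR NOT a)   [simplify]

a AND (c OR NOT b) AND (c OR NOT a)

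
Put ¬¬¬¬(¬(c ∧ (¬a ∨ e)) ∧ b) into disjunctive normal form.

¬c ∧ b ∨ a ∧ ¬e ∧ b

¬¬¬¬(¬(c ∧ (¬a ∨ e)) ∧ b)
= ¬¬(¬(c ∧ (¬a ∨ e)) ∧ b)   — double negation
= ¬(c ∧ (¬a ∨ e)) ∧ b   — double negation
= (¬c ∨ ¬(¬a ∨ e)) ∧ b   — De Morgan
= (¬c ∨ ¬¬a ∧ ¬e) ∧ b   — De Morgan
= (¬c ∨ a ∧ ¬e) ∧ b   — double negation
= ¬c ∧ b ∨ a ∧ ¬e ∧ b   — distribute ∧ over ∨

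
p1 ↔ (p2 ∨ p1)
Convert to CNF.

p1 ↔ (p2 ∨ p1)
= (p1 → (p2 ∨ p1)) ∧ ((p2 ∨ p1) → p1)   — eliminate ↔
= (¬p1 ∨ p2 ∨ p1) ∧ ((p2 ∨ p1) → p1)   — eliminate →
= (¬p1 ∨ p2 ∨ p1) ∧ (¬(p2 ∨ p1) ∨ p1)   — eliminate →
= (¬p1 ∨ p2 ∨ p1) ∧ ((¬p2 ∧ ¬p1) ∨ p1)   — De Morgan
= (¬p1 ∨ p2 ∨ p1) ∧ (¬p2 ∨ p1) ∧ (¬p1 ∨ p1)   — distribute ∨ over ∧
= ¬p2 ∨ p1   — simplify

¬p2 ∨ p1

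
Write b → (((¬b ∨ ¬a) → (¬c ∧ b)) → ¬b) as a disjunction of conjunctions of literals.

¬b ∨ (¬a ∧ c)

b → (((¬b ∨ ¬a) → (¬c ∧ b)) → ¬b)
≡ ¬b ∨ (((¬b ∨ ¬a) → (¬c ∧ b)) → ¬b)
≡ ¬b ∨ ¬((¬b ∨ ¬a) → (¬c ∧ b)) ∨ ¬b
≡ ¬b ∨ ¬(¬(¬b ∨ ¬a) ∨ (¬c ∧ b)) ∨ ¬b
≡ ¬b ∨ (¬¬(¬b ∨ ¬a) ∧ ¬(¬c ∧ b)) ∨ ¬b
≡ ¬b ∨ ((¬b ∨ ¬a) ∧ ¬(¬c ∧ b)) ∨ ¬b
≡ ¬b ∨ ((¬b ∨ ¬a) ∧ (¬¬c ∨ ¬b)) ∨ ¬b
≡ ¬b ∨ ((¬b ∨ ¬a) ∧ (c ∨ ¬b)) ∨ ¬b
≡ ¬b ∨ (¬b ∧ c) ∨ (¬b ∧ ¬b) ∨ (¬a ∧ c) ∨ (¬a ∧ ¬b) ∨ ¬b
≡ ¬b ∨ (¬a ∧ c)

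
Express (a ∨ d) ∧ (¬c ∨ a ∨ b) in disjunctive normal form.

a ∨ (d ∧ ¬c) ∨ (d ∧ b)

(a ∨ d) ∧ (¬c ∨ a ∨ b)
⇔ (a ∧ ¬c) ∨ (a ∧ a) ∨ (a ∧ b) ∨ (d ∧ ¬c) ∨ (d ∧ a) ∨ (d ∧ b)   [distribute ∧ over ∨]
⇔ a ∨ (d ∧ ¬c) ∨ (d ∧ b)   [simplify]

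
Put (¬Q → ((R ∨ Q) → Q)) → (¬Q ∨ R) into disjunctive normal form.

(¬Q → ((R ∨ Q) → Q)) → (¬Q ∨ R)
= ¬(¬Q → ((R ∨ Q) → Q)) ∨ ¬Q ∨ R   [eliminate →]
= ¬(¬¬Q ∨ ((R ∨ Q) → Q)) ∨ ¬Q ∨ R   [eliminate →]
= ¬(¬¬Q ∨ ¬(R ∨ Q) ∨ Q) ∨ ¬Q ∨ R   [eliminate →]
= (¬¬¬Q ∧ ¬¬(R ∨ Q) ∧ ¬Q) ∨ ¬Q ∨ R   [De Morgan]
= (¬Q ∧ ¬¬(R ∨ Q) ∧ ¬Q) ∨ ¬Q ∨ R   [double negation]
= (¬Q ∧ (R ∨ Q) ∧ ¬Q) ∨ ¬Q ∨ R   [double negation]
= (¬Q ∧ R ∧ ¬Q) ∨ (¬Q ∧ Q ∧ ¬Q) ∨ ¬Q ∨ R   [distribute ∧ over ∨]
= ¬Q ∨ R   [simplify]

¬Q ∨ R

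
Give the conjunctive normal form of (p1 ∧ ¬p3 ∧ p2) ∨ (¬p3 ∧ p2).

(p1 ∧ ¬p3 ∧ p2) ∨ (¬p3 ∧ p2)
≡ (p1 ∨ ¬p3) ∧ (p1 ∨ p2) ∧ (¬p3 ∨ ¬p3) ∧ (¬p3 ∨ p2) ∧ (p2 ∨ ¬p3) ∧ (p2 ∨ p2)   (distribute ∨ over ∧)
≡ ¬p3 ∧ p2   (simplify)

¬p3 ∧ p2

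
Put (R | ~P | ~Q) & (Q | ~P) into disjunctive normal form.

(R | ~P | ~Q) & (Q | ~P)
≡ (R & Q) | (R & ~P) | (~P & Q) | (~P & ~P) | (~Q & Q) | (~Q & ~P)   [distribute & over |]
≡ (R & Q) | ~P   [simplify]

(R & Q) | ~P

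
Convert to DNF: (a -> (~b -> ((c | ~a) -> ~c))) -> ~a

(a & ~b & c) | ~a

(a -> (~b -> ((c | ~a) -> ~c))) -> ~a
≡ ~(a -> (~b -> ((c | ~a) -> ~c))) | ~a
≡ ~(~a | (~b -> ((c | ~a) -> ~c))) | ~a
≡ ~(~a | ~~b | ((c | ~a) -> ~c)) | ~a
≡ ~(~a | ~~b | ~(c | ~a) | ~c) | ~a
≡ (~~a & ~~~b & ~~(c | ~a) & ~~c) | ~a
≡ (a & ~~~b & ~~(c | ~a) & ~~c) | ~a
≡ (a & ~b & ~~(c | ~a) & ~~c) | ~a
≡ (a & ~b & (c | ~a) & ~~c) | ~a
≡ (a & ~b & (c | ~a) & c) | ~a
≡ (a & ~b & c & c) | (a & ~b & ~a & c) | ~a
≡ (a & ~b & c) | ~a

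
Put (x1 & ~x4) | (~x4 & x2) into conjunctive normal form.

(x1 | x2) & ~x4

(x1 & ~x4) | (~x4 & x2)
⇔ (x1 | ~x4) & (x1 | x2) & (~x4 | ~x4) & (~x4 | x2)   [distribute | over &]
⇔ (x1 | x2) & ~x4   [simplify]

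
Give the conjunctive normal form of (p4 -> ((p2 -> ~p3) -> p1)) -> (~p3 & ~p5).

(p4 -> ((p2 -> ~p3) -> p1)) -> (~p3 & ~p5)
= ~(p4 -> ((p2 -> ~p3) -> p1)) | (~p3 & ~p5)
= ~(~p4 | ((p2 -> ~p3) -> p1)) | (~p3 & ~p5)
= ~(~p4 | ~(p2 -> ~p3) | p1) | (~p3 & ~p5)
= ~(~p4 | ~(~p2 | ~p3) | p1) | (~p3 & ~p5)
= (~~p4 & ~~(~p2 | ~p3) & ~p1) | (~p3 & ~p5)
= (p4 & ~~(~p2 | ~p3) & ~p1) | (~p3 & ~p5)
= (p4 & (~p2 | ~p3) & ~p1) | (~p3 & ~p5)
= (p4 | ~p3) & (p4 | ~p5) & (~p2 | ~p3 | ~p3) & (~p2 | ~p3 | ~p5) & (~p1 | ~p3) & (~p1 | ~p5)
= (p4 | ~p3) & (p4 | ~p5) & (~p2 | ~p3) & (~p1 | ~p3) & (~p1 | ~p5)

(p4 | ~p3) & (p4 | ~p5) & (~p2 | ~p3) & (~p1 | ~p3) & (~p1 | ~p5)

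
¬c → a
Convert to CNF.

¬c → a
⇔ ¬¬c ∨ a
⇔ c ∨ a

c ∨ a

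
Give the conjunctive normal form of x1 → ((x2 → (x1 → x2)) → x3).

x1 → ((x2 → (x1 → x2)) → x3)
⇔ ¬x1 ∨ ((x2 → (x1 → x2)) → x3)   [eliminate →]
⇔ ¬x1 ∨ ¬(x2 → (x1 → x2)) ∨ x3   [eliminate →]
⇔ ¬x1 ∨ ¬(¬x2 ∨ (x1 → x2)) ∨ x3   [eliminate →]
⇔ ¬x1 ∨ ¬(¬x2 ∨ ¬x1 ∨ x2) ∨ x3   [eliminate →]
⇔ ¬x1 ∨ (¬¬x2 ∧ ¬¬x1 ∧ ¬x2) ∨ x3   [De Morgan]
⇔ ¬x1 ∨ (x2 ∧ ¬¬x1 ∧ ¬x2) ∨ x3   [double negation]
⇔ ¬x1 ∨ (x2 ∧ x1 ∧ ¬x2) ∨ x3   [double negation]
⇔ (¬x1 ∨ x2 ∨ x3) ∧ (¬x1 ∨ x1 ∨ x3) ∧ (¬x1 ∨ ¬x2 ∨ x3)   [distribute ∨ over ∧]
⇔ (¬x1 ∨ x2 ∨ x3) ∧ (¬x1 ∨ ¬x2 ∨ x3)   [simplify]

(¬x1 ∨ x2 ∨ x3) ∧ (¬x1 ∨ ¬x2 ∨ x3)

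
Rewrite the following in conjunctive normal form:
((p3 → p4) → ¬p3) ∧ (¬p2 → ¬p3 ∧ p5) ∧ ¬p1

((p3 → p4) → ¬p3) ∧ (¬p2 → ¬p3 ∧ p5) ∧ ¬p1
≡ (¬(p3 → p4) ∨ ¬p3) ∧ (¬p2 → ¬p3 ∧ p5) ∧ ¬p1   (eliminate →)
≡ (¬(¬p3 ∨ p4) ∨ ¬p3) ∧ (¬p2 → ¬p3 ∧ p5) ∧ ¬p1   (eliminate →)
≡ (¬(¬p3 ∨ p4) ∨ ¬p3) ∧ (¬¬p2 ∨ ¬p3 ∧ p5) ∧ ¬p1   (eliminate →)
≡ (¬¬p3 ∧ ¬p4 ∨ ¬p3) ∧ (¬¬p2 ∨ ¬p3 ∧ p5) ∧ ¬p1   (De Morgan)
≡ (p3 ∧ ¬p4 ∨ ¬p3) ∧ (¬¬p2 ∨ ¬p3 ∧ p5) ∧ ¬p1   (double negation)
≡ (p3 ∧ ¬p4 ∨ ¬p3) ∧ (p2 ∨ ¬p3 ∧ p5) ∧ ¬p1   (double negation)
≡ (p3 ∨ ¬p3) ∧ (¬p4 ∨ ¬p3) ∧ (p2 ∨ ¬p3) ∧ (p2 ∨ p5) ∧ ¬p1   (distribute ∨ over ∧)
≡ (¬p4 ∨ ¬p3) ∧ (p2 ∨ ¬p3) ∧ (p2 ∨ p5) ∧ ¬p1   (simplify)

(¬p4 ∨ ¬p3) ∧ (p2 ∨ ¬p3) ∧ (p2 ∨ p5) ∧ ¬p1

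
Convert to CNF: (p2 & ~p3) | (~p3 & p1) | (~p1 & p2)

(p2 | ~p3) & (p2 | p1) & (~p3 | ~p1)

(p2 & ~p3) | (~p3 & p1) | (~p1 & p2)
≡ (p2 | ~p3 | ~p1) & (p2 | ~p3 | p2) & (p2 | p1 | ~p1) & (p2 | p1 | p2) & (~p3 | ~p3 | ~p1) & (~p3 | ~p3 | p2) & (~p3 | p1 | ~p1) & (~p3 | p1 | p2)   [distribute | over &]
≡ (p2 | ~p3) & (p2 | p1) & (~p3 | ~p1)   [simplify]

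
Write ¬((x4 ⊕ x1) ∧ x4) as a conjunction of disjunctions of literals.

¬((x4 ⊕ x1) ∧ x4)
≡ ¬((x4 ∨ x1) ∧ ¬(x4 ∧ x1) ∧ x4)   [expand ⊕]
≡ ¬(x4 ∨ x1) ∨ ¬¬(x4 ∧ x1) ∨ ¬x4   [De Morgan]
≡ ¬x4 ∧ ¬x1 ∨ ¬¬(x4 ∧ x1) ∨ ¬x4   [De Morgan]
≡ ¬x4 ∧ ¬x1 ∨ x4 ∧ x1 ∨ ¬x4   [double negation]
≡ (¬x4 ∨ x4 ∨ ¬x4) ∧ (¬x4 ∨ x1 ∨ ¬x4) ∧ (¬x1 ∨ x4 ∨ ¬x4) ∧ (¬x1 ∨ x1 ∨ ¬x4)   [distribute ∨ over ∧]
≡ ¬x4 ∨ x1   [simplify]

¬x4 ∨ x1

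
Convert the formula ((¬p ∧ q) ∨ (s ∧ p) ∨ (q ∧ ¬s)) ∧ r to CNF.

((¬p ∧ q) ∨ (s ∧ p) ∨ (q ∧ ¬s)) ∧ r
⇔ (¬p ∨ s ∨ q) ∧ (¬p ∨ s ∨ ¬s) ∧ (¬p ∨ p ∨ q) ∧ (¬p ∨ p ∨ ¬s) ∧ (q ∨ s ∨ q) ∧ (q ∨ s ∨ ¬s) ∧ (q ∨ p ∨ q) ∧ (q ∨ p ∨ ¬s) ∧ r   [distribute ∨ over ∧]
⇔ (q ∨ s) ∧ (q ∨ p) ∧ r   [simplify]

(q ∨ s) ∧ (q ∨ p) ∧ r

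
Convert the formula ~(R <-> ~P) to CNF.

(R | ~P) & (P | ~R)

~(R <-> ~P)
≡ ~((R -> ~P) & (~P -> R))   (eliminate <->)
≡ ~((~R | ~P) & (~P -> R))   (eliminate ->)
≡ ~((~R | ~P) & (~~P | R))   (eliminate ->)
≡ ~(~R | ~P) | ~(~~P | R)   (De Morgan)
≡ (~~R & ~~P) | ~(~~P | R)   (De Morgan)
≡ (R & ~~P) | ~(~~P | R)   (double negation)
≡ (R & P) | ~(~~P | R)   (double negation)
≡ (R & P) | (~~~P & ~R)   (De Morgan)
≡ (R & P) | (~P & ~R)   (double negation)
≡ (R | ~P) & (R | ~R) & (P | ~P) & (P | ~R)   (distribute | over &)
≡ (R | ~P) & (P | ~R)   (simplify)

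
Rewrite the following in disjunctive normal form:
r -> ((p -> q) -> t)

~r | (p & ~q) | t

r -> ((p -> q) -> t)
≡ ~r | ((p -> q) -> t)   [eliminate ->]
≡ ~r | ~(p -> q) | t   [eliminate ->]
≡ ~r | ~(~p | q) | t   [eliminate ->]
≡ ~r | (~~p & ~q) | t   [De Morgan]
≡ ~r | (p & ~q) | t   [double negation]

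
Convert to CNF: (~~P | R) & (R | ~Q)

(~~P | R) & (R | ~Q)
⇔ (P | R) & (R | ~Q)   [double negation]

(P | R) & (R | ~Q)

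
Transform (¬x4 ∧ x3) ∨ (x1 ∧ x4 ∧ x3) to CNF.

(¬x4 ∧ x3) ∨ (x1 ∧ x4 ∧ x3)
≡ (¬x4 ∨ x1) ∧ (¬x4 ∨ x4) ∧ (¬x4 ∨ x3) ∧ (x3 ∨ x1) ∧ (x3 ∨ x4) ∧ (x3 ∨ x3)
≡ (¬x4 ∨ x1) ∧ x3

(¬x4 ∨ x1) ∧ x3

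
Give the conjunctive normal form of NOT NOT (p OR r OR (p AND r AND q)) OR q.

NOT NOT (p OR r OR (p AND r AND q)) OR q
≡ p OR r OR (p AND r AND q) OR q   [double negation]
≡ (p OR r OR p OR q) AND (p OR r OR r OR q) AND (p OR r OR q OR q)   [distribute OR over AND]
≡ p OR r OR q   [simplify]

p OR r OR q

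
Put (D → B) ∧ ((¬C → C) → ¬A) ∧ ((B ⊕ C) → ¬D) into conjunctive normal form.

(D → B) ∧ ((¬C → C) → ¬A) ∧ ((B ⊕ C) → ¬D)
= (¬D ∨ B) ∧ ((¬C → C) → ¬A) ∧ ((B ⊕ C) → ¬D)
= (¬D ∨ B) ∧ (¬(¬C → C) ∨ ¬A) ∧ ((B ⊕ C) → ¬D)
= (¬D ∨ B) ∧ (¬(¬¬C ∨ C) ∨ ¬A) ∧ ((B ⊕ C) → ¬D)
= (¬D ∨ B) ∧ (¬(¬¬C ∨ C) ∨ ¬A) ∧ (¬(B ⊕ C) ∨ ¬D)
= (¬D ∨ B) ∧ (¬(¬¬C ∨ C) ∨ ¬A) ∧ (¬((B ∨ C) ∧ ¬(B ∧ C)) ∨ ¬D)
= (¬D ∨ B) ∧ ((¬¬¬C ∧ ¬C) ∨ ¬A) ∧ (¬((B ∨ C) ∧ ¬(B ∧ C)) ∨ ¬D)
= (¬D ∨ B) ∧ ((¬C ∧ ¬C) ∨ ¬A) ∧ (¬((B ∨ C) ∧ ¬(B ∧ C)) ∨ ¬D)
= (¬D ∨ B) ∧ ((¬C ∧ ¬C) ∨ ¬A) ∧ (¬(B ∨ C) ∨ ¬¬(B ∧ C) ∨ ¬D)
= (¬D ∨ B) ∧ ((¬C ∧ ¬C) ∨ ¬A) ∧ ((¬B ∧ ¬C) ∨ ¬¬(B ∧ C) ∨ ¬D)
= (¬D ∨ B) ∧ ((¬C ∧ ¬C) ∨ ¬A) ∧ ((¬B ∧ ¬C) ∨ (B ∧ C) ∨ ¬D)
= (¬D ∨ B) ∧ (¬C ∨ ¬A) ∧ (¬C ∨ ¬A) ∧ (¬B ∨ B ∨ ¬D) ∧ (¬B ∨ C ∨ ¬D) ∧ (¬C ∨ B ∨ ¬D) ∧ (¬C ∨ C ∨ ¬D)
= (¬D ∨ B) ∧ (¬C ∨ ¬A) ∧ (¬B ∨ C ∨ ¬D)

(¬D ∨ B) ∧ (¬C ∨ ¬A) ∧ (¬B ∨ C ∨ ¬D)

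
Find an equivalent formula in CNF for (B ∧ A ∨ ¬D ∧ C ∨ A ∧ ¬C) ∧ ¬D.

(A ∨ C) ∧ ¬D

(B ∧ A ∨ ¬D ∧ C ∨ A ∧ ¬C) ∧ ¬D
≡ (B ∨ ¬D ∨ A) ∧ (B ∨ ¬D ∨ ¬C) ∧ (B ∨ C ∨ A) ∧ (B ∨ C ∨ ¬C) ∧ (A ∨ ¬D ∨ A) ∧ (A ∨ ¬D ∨ ¬C) ∧ (A ∨ C ∨ A) ∧ (A ∨ C ∨ ¬C) ∧ ¬D   (distribute ∨ over ∧)
≡ (A ∨ C) ∧ ¬D   (simplify)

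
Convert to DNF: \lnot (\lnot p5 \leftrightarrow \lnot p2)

(\lnot p5 \land p2) \lor (\lnot p2 \land p5)

\lnot (\lnot p5 \leftrightarrow \lnot p2)
≡ \lnot ((\lnot p5 \to \lnot p2) \land (\lnot p2 \to \lnot p5))   [eliminate \leftrightarrow]
≡ \lnot ((\lnot \lnot p5 \lor \lnot p2) \land (\lnot p2 \to \lnot p5))   [eliminate \to]
≡ \lnot ((\lnot \lnot p5 \lor \lnot p2) \land (\lnot \lnot p2 \lor \lnot p5))   [eliminate \to]
≡ \lnot (\lnot \lnot p5 \lor \lnot p2) \lor \lnot (\lnot \lnot p2 \lor \lnot p5)   [De Morgan]
≡ (\lnot \lnot \lnot p5 \land \lnot \lnot p2) \lor \lnot (\lnot \lnot p2 \lor \lnot p5)   [De Morgan]
≡ (\lnot p5 \land \lnot \lnot p2) \lor \lnot (\lnot \lnot p2 \lor \lnot p5)   [double negation]
≡ (\lnot p5 \land p2) \lor \lnot (\lnot \lnot p2 \lor \lnot p5)   [double negation]
≡ (\lnot p5 \land p2) \lor (\lnot \lnot \lnot p2 \land \lnot \lnot p5)   [De Morgan]
≡ (\lnot p5 \land p2) \lor (\lnot p2 \land \lnot \lnot p5)   [double negation]
≡ (\lnot p5 \land p2) \lor (\lnot p2 \land p5)   [double negation]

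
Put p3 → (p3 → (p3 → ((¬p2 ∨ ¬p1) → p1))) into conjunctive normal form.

p3 → (p3 → (p3 → ((¬p2 ∨ ¬p1) → p1)))
≡ ¬p3 ∨ (p3 → (p3 → ((¬p2 ∨ ¬p1) → p1)))   [eliminate →]
≡ ¬p3 ∨ ¬p3 ∨ (p3 → ((¬p2 ∨ ¬p1) → p1))   [eliminate →]
≡ ¬p3 ∨ ¬p3 ∨ ¬p3 ∨ ((¬p2 ∨ ¬p1) → p1)   [eliminate →]
≡ ¬p3 ∨ ¬p3 ∨ ¬p3 ∨ ¬(¬p2 ∨ ¬p1) ∨ p1   [eliminate →]
≡ ¬p3 ∨ ¬p3 ∨ ¬p3 ∨ (¬¬p2 ∧ ¬¬p1) ∨ p1   [De Morgan]
≡ ¬p3 ∨ ¬p3 ∨ ¬p3 ∨ (p2 ∧ ¬¬p1) ∨ p1   [double negation]
≡ ¬p3 ∨ ¬p3 ∨ ¬p3 ∨ (p2 ∧ p1) ∨ p1   [double negation]
≡ (¬p3 ∨ ¬p3 ∨ ¬p3 ∨ p2 ∨ p1) ∧ (¬p3 ∨ ¬p3 ∨ ¬p3 ∨ p1 ∨ p1)   [distribute ∨ over ∧]
≡ ¬p3 ∨ p1   [simplify]

¬p3 ∨ p1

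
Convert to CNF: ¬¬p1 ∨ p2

p1 ∨ p2

¬¬p1 ∨ p2
≡ p1 ∨ p2   [double negation]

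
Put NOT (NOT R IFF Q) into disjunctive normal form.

NOT (NOT R IFF Q)
= NOT ((NOT R IMPLIES Q) AND (Q IMPLIES NOT R))   — eliminate IFF
= NOT ((NOT NOT R OR Q) AND (Q IMPLIES NOT R))   — eliminate IMPLIES
= NOT ((NOT NOT R OR Q) AND (NOT Q OR NOT R))   — eliminate IMPLIES
= NOT (NOT NOT R OR Q) OR NOT (NOT Q OR NOT R)   — De Morgan
= (NOT NOT NOT R AND NOT Q) OR NOT (NOT Q OR NOT R)   — De Morgan
= (NOT R AND NOT Q) OR NOT (NOT Q OR NOT R)   — double negation
= (NOT R AND NOT Q) OR (NOT NOT Q AND NOT NOT R)   — De Morgan
= (NOT R AND NOT Q) OR (Q AND NOT NOT R)   — double negation
= (NOT R AND NOT Q) OR (Q AND R)   — double negation

(NOT R AND NOT Q) OR (Q AND R)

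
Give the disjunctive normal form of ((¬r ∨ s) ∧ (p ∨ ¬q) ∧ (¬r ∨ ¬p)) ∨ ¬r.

(s ∧ ¬q ∧ ¬p) ∨ ¬r

((¬r ∨ s) ∧ (p ∨ ¬q) ∧ (¬r ∨ ¬p)) ∨ ¬r
≡ (¬r ∧ p ∧ ¬r) ∨ (¬r ∧ p ∧ ¬p) ∨ (¬r ∧ ¬q ∧ ¬r) ∨ (¬r ∧ ¬q ∧ ¬p) ∨ (s ∧ p ∧ ¬r) ∨ (s ∧ p ∧ ¬p) ∨ (s ∧ ¬q ∧ ¬r) ∨ (s ∧ ¬q ∧ ¬p) ∨ ¬r   [distribute ∧ over ∨]
≡ (s ∧ ¬q ∧ ¬p) ∨ ¬r   [simplify]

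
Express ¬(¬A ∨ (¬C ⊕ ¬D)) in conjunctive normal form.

A ∧ (C ∨ ¬D) ∧ (D ∨ ¬C)

¬(¬A ∨ (¬C ⊕ ¬D))
= ¬(¬A ∨ ((¬C ∨ ¬D) ∧ ¬(¬C ∧ ¬D)))   (expand ⊕)
= ¬¬A ∧ ¬((¬C ∨ ¬D) ∧ ¬(¬C ∧ ¬D))   (De Morgan)
= A ∧ ¬((¬C ∨ ¬D) ∧ ¬(¬C ∧ ¬D))   (double negation)
= A ∧ (¬(¬C ∨ ¬D) ∨ ¬¬(¬C ∧ ¬D))   (De Morgan)
= A ∧ ((¬¬C ∧ ¬¬D) ∨ ¬¬(¬C ∧ ¬D))   (De Morgan)
= A ∧ ((C ∧ ¬¬D) ∨ ¬¬(¬C ∧ ¬D))   (double negation)
= A ∧ ((C ∧ D) ∨ ¬¬(¬C ∧ ¬D))   (double negation)
= A ∧ ((C ∧ D) ∨ (¬C ∧ ¬D))   (double negation)
= A ∧ (C ∨ ¬C) ∧ (C ∨ ¬D) ∧ (D ∨ ¬C) ∧ (D ∨ ¬D)   (distribute ∨ over ∧)
= A ∧ (C ∨ ¬D) ∧ (D ∨ ¬C)   (simplify)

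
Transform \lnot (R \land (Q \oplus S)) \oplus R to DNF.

\lnot (R \land (Q \oplus S)) \oplus R
= \lnot (R \land (Q \oplus S)) \land \lnot R \lor \lnot \lnot (R \land (Q \oplus S)) \land R   [expand \oplus]
= \lnot (R \land (Q \land \lnot S \lor \lnot Q \land S)) \land \lnot R \lor \lnot \lnot (R \land (Q \oplus S)) \land R   [expand \oplus]
= \lnot (R \land (Q \land \lnot S \lor \lnot Q \land S)) \land \lnot R \lor \lnot \lnot (R \land (Q \land \lnot S \lor \lnot Q \land S)) \land R   [expand \oplus]
= (\lnot R \lor \lnot (Q \land \lnot S \lor \lnot Q \land S)) \land \lnot R \lor \lnot \lnot (R \land (Q \land \lnot S \lor \lnot Q \land S)) \land R   [De Morgan]
= (\lnot R \lor \lnot (Q \land \lnot S) \land \lnot (\lnot Q \land S)) \land \lnot R \lor \lnot \lnot (R \land (Q \land \lnot S \lor \lnot Q \land S)) \land R   [De Morgan]
= (\lnot R \lor (\lnot Q \lor \lnot \lnot S) \land \lnot (\lnot Q \land S)) \land \lnot R \lor \lnot \lnot (R \land (Q \land \lnot S \lor \lnot Q \land S)) \land R   [De Morgan]
= (\lnot R \lor (\lnot Q \lor S) \land \lnot (\lnot Q \land S)) \land \lnot R \lor \lnot \lnot (R \land (Q \land \lnot S \lor \lnot Q \land S)) \land R   [double negation]
= (\lnot R \lor (\lnot Q \lor S) \land (\lnot \lnot Q \lor \lnot S)) \land \lnot R \lor \lnot \lnot (R \land (Q \land \lnot S \lor \lnot Q \land S)) \land R   [De Morgan]
= (\lnot R \lor (\lnot Q \lor S) \land (Q \lor \lnot S)) \land \lnot R \lor \lnot \lnot (R \land (Q \land \lnot S \lor \lnot Q \land S)) \land R   [double negation]
= (\lnot R \lor (\lnot Q \lor S) \land (Q \lor \lnot S)) \land \lnot R \lor R \land (Q \land \lnot S \lor \lnot Q \land S) \land R   [double negation]
= \lnot R \land \lnot R \lor \lnot Q \land Q \land \lnot R \lor \lnot Q \land \lnot S \land \lnot R \lor S \land Q \land \lnot R \lor S \land \lnot S \land \lnot R \lor R \land Q \land \lnot S \land R \lor R \land \lnot Q \land S \land R   [distribute \land over \lor]
= \lnot R \lor R \land Q \land \lnot S \lor R \land \lnot Q \land S   [simplify]

\lnot R \lor R \land Q \land \lnot S \lor R \land \lnot Q \land S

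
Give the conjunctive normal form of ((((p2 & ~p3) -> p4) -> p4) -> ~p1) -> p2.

((((p2 & ~p3) -> p4) -> p4) -> ~p1) -> p2
= ~((((p2 & ~p3) -> p4) -> p4) -> ~p1) | p2   — eliminate ->
= ~(~(((p2 & ~p3) -> p4) -> p4) | ~p1) | p2   — eliminate ->
= ~(~(~((p2 & ~p3) -> p4) | p4) | ~p1) | p2   — eliminate ->
= ~(~(~(~(p2 & ~p3) | p4) | p4) | ~p1) | p2   — eliminate ->
= (~~(~(~(p2 & ~p3) | p4) | p4) & ~~p1) | p2   — De Morgan
= ((~(~(p2 & ~p3) | p4) | p4) & ~~p1) | p2   — double negation
= (((~~(p2 & ~p3) & ~p4) | p4) & ~~p1) | p2   — De Morgan
= (((p2 & ~p3 & ~p4) | p4) & ~~p1) | p2   — double negation
= (((p2 & ~p3 & ~p4) | p4) & p1) | p2   — double negation
= (p2 | p4 | p2) & (~p3 | p4 | p2) & (~p4 | p4 | p2) & (p1 | p2)   — distribute | over &
= (p2 | p4) & (p1 | p2)   — simplify

(p2 | p4) & (p1 | p2)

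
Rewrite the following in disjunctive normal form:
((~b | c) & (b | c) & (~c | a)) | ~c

((~b | c) & (b | c) & (~c | a)) | ~c
≡ (~b & b & ~c) | (~b & b & a) | (~b & c & ~c) | (~b & c & a) | (c & b & ~c) | (c & b & a) | (c & c & ~c) | (c & c & a) | ~c   (distribute & over |)
≡ (c & a) | ~c   (simplify)

(c & a) | ~c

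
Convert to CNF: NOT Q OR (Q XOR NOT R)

NOT Q OR (Q XOR NOT R)
= NOT Q OR ((Q OR NOT R) AND NOT (Q AND NOT R))   [expand XOR]
= NOT Q OR ((Q OR NOT R) AND (NOT Q OR NOT NOT R))   [De Morgan]
= NOT Q OR ((Q OR NOT R) AND (NOT Q OR R))   [double negation]
= (NOT Q OR Q OR NOT R) AND (NOT Q OR NOT Q OR R)   [distribute OR over AND]
= NOT Q OR R   [simplify]

NOT Q OR R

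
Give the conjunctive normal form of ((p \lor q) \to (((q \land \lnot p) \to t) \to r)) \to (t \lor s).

((p \lor q) \to (((q \land \lnot p) \to t) \to r)) \to (t \lor s)
≡ \lnot ((p \lor q) \to (((q \land \lnot p) \to t) \to r)) \lor t \lor s   [eliminate \to]
≡ \lnot (\lnot (p \lor q) \lor (((q \land \lnot p) \to t) \to r)) \lor t \lor s   [eliminate \to]
≡ \lnot (\lnot (p \lor q) \lor \lnot ((q \land \lnot p) \to t) \lor r) \lor t \lor s   [eliminate \to]
≡ \lnot (\lnot (p \lor q) \lor \lnot (\lnot (q \land \lnot p) \lor t) \lor r) \lor t \lor s   [eliminate \to]
≡ (\lnot \lnot (p \lor q) \land \lnot \lnot (\lnot (q \land \lnot p) \lor t) \land \lnot r) \lor t \lor s   [De Morgan]
≡ ((p \lor q) \land \lnot \lnot (\lnot (q \land \lnot p) \lor t) \land \lnot r) \lor t \lor s   [double negation]
≡ ((p \lor q) \land (\lnot (q \land \lnot p) \lor t) \land \lnot r) \lor t \lor s   [double negation]
≡ ((p \lor q) \land (\lnot q \lor \lnot \lnot p \lor t) \land \lnot r) \lor t \lor s   [De Morgan]
≡ ((p \lor q) \land (\lnot q \lor p \lor t) \land \lnot r) \lor t \lor s   [double negation]
≡ (p \lor q \lor t \lor s) \land (\lnot q \lor p \lor t \lor t \lor s) \land (\lnot r \lor t \lor s)   [distribute \lor over \land]
≡ (p \lor q \lor t \lor s) \land (\lnot q \lor p \lor t \lor s) \land (\lnot r \lor t \lor s)   [simplify]

(p \lor q \lor t \lor s) \land (\lnot q \lor p \lor t \lor s) \land (\lnot r \lor t \lor s)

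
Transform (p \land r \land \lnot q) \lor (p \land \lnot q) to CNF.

(p \land r \land \lnot q) \lor (p \land \lnot q)
≡ (p \lor p) \land (p \lor \lnot q) \land (r \lor p) \land (r \lor \lnot q) \land (\lnot q \lor p) \land (\lnot q \lor \lnot q)   [distribute \lor over \land]
≡ p \land \lnot q   [simplify]

p \land \lnot q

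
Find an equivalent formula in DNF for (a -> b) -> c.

(a & ~b) | c

(a -> b) -> c
⇔ ~(a -> b) | c   (eliminate ->)
⇔ ~(~a | b) | c   (eliminate ->)
⇔ (~~a & ~b) | c   (De Morgan)
⇔ (a & ~b) | c   (double negation)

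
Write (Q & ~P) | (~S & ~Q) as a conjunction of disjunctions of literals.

(Q | ~S) & (~P | ~S) & (~P | ~Q)

(Q & ~P) | (~S & ~Q)
⇔ (Q | ~S) & (Q | ~Q) & (~P | ~S) & (~P | ~Q)   [distribute | over &]
⇔ (Q | ~S) & (~P | ~S) & (~P | ~Q)   [simplify]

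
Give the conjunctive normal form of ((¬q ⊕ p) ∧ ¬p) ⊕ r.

((¬q ⊕ p) ∧ ¬p) ⊕ r
≡ (((¬q ⊕ p) ∧ ¬p) ∨ r) ∧ ¬((¬q ⊕ p) ∧ ¬p ∧ r)   [expand ⊕]
≡ (((¬q ∨ p) ∧ ¬(¬q ∧ p) ∧ ¬p) ∨ r) ∧ ¬((¬q ⊕ p) ∧ ¬p ∧ r)   [expand ⊕]
≡ (((¬q ∨ p) ∧ ¬(¬q ∧ p) ∧ ¬p) ∨ r) ∧ ¬((¬q ∨ p) ∧ ¬(¬q ∧ p) ∧ ¬p ∧ r)   [expand ⊕]
≡ (((¬q ∨ p) ∧ (¬¬q ∨ ¬p) ∧ ¬p) ∨ r) ∧ ¬((¬q ∨ p) ∧ ¬(¬q ∧ p) ∧ ¬p ∧ r)   [De Morgan]
≡ (((¬q ∨ p) ∧ (q ∨ ¬p) ∧ ¬p) ∨ r) ∧ ¬((¬q ∨ p) ∧ ¬(¬q ∧ p) ∧ ¬p ∧ r)   [double negation]
≡ (((¬q ∨ p) ∧ (q ∨ ¬p) ∧ ¬p) ∨ r) ∧ (¬(¬q ∨ p) ∨ ¬¬(¬q ∧ p) ∨ ¬¬p ∨ ¬r)   [De Morgan]
≡ (((¬q ∨ p) ∧ (q ∨ ¬p) ∧ ¬p) ∨ r) ∧ ((¬¬q ∧ ¬p) ∨ ¬¬(¬q ∧ p) ∨ ¬¬p ∨ ¬r)   [De Morgan]
≡ (((¬q ∨ p) ∧ (q ∨ ¬p) ∧ ¬p) ∨ r) ∧ ((q ∧ ¬p) ∨ ¬¬(¬q ∧ p) ∨ ¬¬p ∨ ¬r)   [double negation]
≡ (((¬q ∨ p) ∧ (q ∨ ¬p) ∧ ¬p) ∨ r) ∧ ((q ∧ ¬p) ∨ (¬q ∧ p) ∨ ¬¬p ∨ ¬r)   [double negation]
≡ (((¬q ∨ p) ∧ (q ∨ ¬p) ∧ ¬p) ∨ r) ∧ ((q ∧ ¬p) ∨ (¬q ∧ p) ∨ p ∨ ¬r)   [double negation]
≡ (¬q ∨ p ∨ r) ∧ (q ∨ ¬p ∨ r) ∧ (¬p ∨ r) ∧ (q ∨ ¬q ∨ p ∨ ¬r) ∧ (q ∨ p ∨ p ∨ ¬r) ∧ (¬p ∨ ¬q ∨ p ∨ ¬r) ∧ (¬p ∨ p ∨ p ∨ ¬r)   [distribute ∨ over ∧]
≡ (¬q ∨ p ∨ r) ∧ (¬p ∨ r) ∧ (q ∨ p ∨ ¬r)   [simplify]

(¬q ∨ p ∨ r) ∧ (¬p ∨ r) ∧ (q ∨ p ∨ ¬r)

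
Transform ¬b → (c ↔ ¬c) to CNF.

(b ∨ ¬c) ∧ (b ∨ c)

¬b → (c ↔ ¬c)
= ¬¬b ∨ (c ↔ ¬c)   [eliminate →]
= ¬¬b ∨ ((c → ¬c) ∧ (¬c → c))   [eliminate ↔]
= ¬¬b ∨ ((¬c ∨ ¬c) ∧ (¬c → c))   [eliminate →]
= ¬¬b ∨ ((¬c ∨ ¬c) ∧ (¬¬c ∨ c))   [eliminate →]
= b ∨ ((¬c ∨ ¬c) ∧ (¬¬c ∨ c))   [double negation]
= b ∨ ((¬c ∨ ¬c) ∧ (c ∨ c))   [double negation]
= (b ∨ ¬c ∨ ¬c) ∧ (b ∨ c ∨ c)   [distribute ∨ over ∧]
= (b ∨ ¬c) ∧ (b ∨ c)   [simplify]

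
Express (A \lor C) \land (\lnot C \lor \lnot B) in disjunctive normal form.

(A \land \lnot C) \lor (A \land \lnot B) \lor (C \land \lnot B)

(A \lor C) \land (\lnot C \lor \lnot B)
≡ (A \land \lnot C) \lor (A \land \lnot B) \lor (C \land \lnot C) \lor (C \land \lnot B)
≡ (A \land \lnot C) \lor (A \land \lnot B) \lor (C \land \lnot B)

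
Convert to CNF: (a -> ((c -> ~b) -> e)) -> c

(a -> ((c -> ~b) -> e)) -> c
≡ ~(a -> ((c -> ~b) -> e)) | c   — eliminate ->
≡ ~(~a | ((c -> ~b) -> e)) | c   — eliminate ->
≡ ~(~a | ~(c -> ~b) | e) | c   — eliminate ->
≡ ~(~a | ~(~c | ~b) | e) | c   — eliminate ->
≡ (~~a & ~~(~c | ~b) & ~e) | c   — De Morgan
≡ (a & ~~(~c | ~b) & ~e) | c   — double negation
≡ (a & (~c | ~b) & ~e) | c   — double negation
≡ (a | c) & (~c | ~b | c) & (~e | c)   — distribute | over &
≡ (a | c) & (~e | c)   — simplify

(a | c) & (~e | c)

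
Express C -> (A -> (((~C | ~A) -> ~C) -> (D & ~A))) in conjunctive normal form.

C -> (A -> (((~C | ~A) -> ~C) -> (D & ~A)))
⇔ ~C | (A -> (((~C | ~A) -> ~C) -> (D & ~A)))
⇔ ~C | ~A | (((~C | ~A) -> ~C) -> (D & ~A))
⇔ ~C | ~A | ~((~C | ~A) -> ~C) | (D & ~A)
⇔ ~C | ~A | ~(~(~C | ~A) | ~C) | (D & ~A)
⇔ ~C | ~A | (~~(~C | ~A) & ~~C) | (D & ~A)
⇔ ~C | ~A | ((~C | ~A) & ~~C) | (D & ~A)
⇔ ~C | ~A | ((~C | ~A) & C) | (D & ~A)
⇔ (~C | ~A | ~C | ~A | D) & (~C | ~A | ~C | ~A | ~A) & (~C | ~A | C | D) & (~C | ~A | C | ~A)
⇔ ~C | ~A

~C | ~A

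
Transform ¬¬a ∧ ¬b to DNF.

¬¬a ∧ ¬b
= a ∧ ¬b   [double negation]

a ∧ ¬b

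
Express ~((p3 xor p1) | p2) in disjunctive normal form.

~((p3 xor p1) | p2)
⇔ ~((p3 & ~p1) | (~p3 & p1) | p2)   (expand xor)
⇔ ~(p3 & ~p1) & ~(~p3 & p1) & ~p2   (De Morgan)
⇔ (~p3 | ~~p1) & ~(~p3 & p1) & ~p2   (De Morgan)
⇔ (~p3 | p1) & ~(~p3 & p1) & ~p2   (double negation)
⇔ (~p3 | p1) & (~~p3 | ~p1) & ~p2   (De Morgan)
⇔ (~p3 | p1) & (p3 | ~p1) & ~p2   (double negation)
⇔ (~p3 & p3 & ~p2) | (~p3 & ~p1 & ~p2) | (p1 & p3 & ~p2) | (p1 & ~p1 & ~p2)   (distribute & over |)
⇔ (~p3 & ~p1 & ~p2) | (p1 & p3 & ~p2)   (simplify)

(~p3 & ~p1 & ~p2) | (p1 & p3 & ~p2)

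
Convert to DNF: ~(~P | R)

~(~P | R)
≡ ~~P & ~R   — De Morgan
≡ P & ~R   — double negation

P & ~R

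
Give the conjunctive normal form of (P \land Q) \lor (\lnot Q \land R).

(P \land Q) \lor (\lnot Q \land R)
⇔ (P \lor \lnot Q) \land (P \lor R) \land (Q \lor \lnot Q) \land (Q \lor R)   (distribute \lor over \land)
⇔ (P \lor \lnot Q) \land (P \lor R) \land (Q \lor R)   (simplify)

(P \lor \lnot Q) \land (P \lor R) \land (Q \lor R)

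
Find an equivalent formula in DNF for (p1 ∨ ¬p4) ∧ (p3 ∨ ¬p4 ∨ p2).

(p1 ∧ p3) ∨ (p1 ∧ p2) ∨ ¬p4

(p1 ∨ ¬p4) ∧ (p3 ∨ ¬p4 ∨ p2)
≡ (p1 ∧ p3) ∨ (p1 ∧ ¬p4) ∨ (p1 ∧ p2) ∨ (¬p4 ∧ p3) ∨ (¬p4 ∧ ¬p4) ∨ (¬p4 ∧ p2)   (distribute ∧ over ∨)
≡ (p1 ∧ p3) ∨ (p1 ∧ p2) ∨ ¬p4   (simplify)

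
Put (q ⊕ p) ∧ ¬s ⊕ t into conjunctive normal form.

(q ⊕ p) ∧ ¬s ⊕ t
⇔ ((q ⊕ p) ∧ ¬s ∨ t) ∧ ¬((q ⊕ p) ∧ ¬s ∧ t)   [expand ⊕]
⇔ ((q ∨ p) ∧ ¬(q ∧ p) ∧ ¬s ∨ t) ∧ ¬((q ⊕ p) ∧ ¬s ∧ t)   [expand ⊕]
⇔ ((q ∨ p) ∧ ¬(q ∧ p) ∧ ¬s ∨ t) ∧ ¬((q ∨ p) ∧ ¬(q ∧ p) ∧ ¬s ∧ t)   [expand ⊕]
⇔ ((q ∨ p) ∧ (¬q ∨ ¬p) ∧ ¬s ∨ t) ∧ ¬((q ∨ p) ∧ ¬(q ∧ p) ∧ ¬s ∧ t)   [De Morgan]
⇔ ((q ∨ p) ∧ (¬q ∨ ¬p) ∧ ¬s ∨ t) ∧ (¬(q ∨ p) ∨ ¬¬(q ∧ p) ∨ ¬¬s ∨ ¬t)   [De Morgan]
⇔ ((q ∨ p) ∧ (¬q ∨ ¬p) ∧ ¬s ∨ t) ∧ (¬q ∧ ¬p ∨ ¬¬(q ∧ p) ∨ ¬¬s ∨ ¬t)   [De Morgan]
⇔ ((q ∨ p) ∧ (¬q ∨ ¬p) ∧ ¬s ∨ t) ∧ (¬q ∧ ¬p ∨ q ∧ p ∨ ¬¬s ∨ ¬t)   [double negation]
⇔ ((q ∨ p) ∧ (¬q ∨ ¬p) ∧ ¬s ∨ t) ∧ (¬q ∧ ¬p ∨ q ∧ p ∨ s ∨ ¬t)   [double negation]
⇔ (q ∨ p ∨ t) ∧ (¬q ∨ ¬p ∨ t) ∧ (¬s ∨ t) ∧ (¬q ∨ q ∨ s ∨ ¬t) ∧ (¬q ∨ p ∨ s ∨ ¬t) ∧ (¬p ∨ q ∨ s ∨ ¬t) ∧ (¬p ∨ p ∨ s ∨ ¬t)   [distribute ∨ over ∧]
⇔ (q ∨ p ∨ t) ∧ (¬q ∨ ¬p ∨ t) ∧ (¬s ∨ t) ∧ (¬q ∨ p ∨ s ∨ ¬t) ∧ (¬p ∨ q ∨ s ∨ ¬t)   [simplify]

(q ∨ p ∨ t) ∧ (¬q ∨ ¬p ∨ t) ∧ (¬s ∨ t) ∧ (¬q ∨ p ∨ s ∨ ¬t) ∧ (¬p ∨ q ∨ s ∨ ¬t)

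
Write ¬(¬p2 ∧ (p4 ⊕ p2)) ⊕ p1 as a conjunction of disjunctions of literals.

¬(¬p2 ∧ (p4 ⊕ p2)) ⊕ p1
⇔ (¬(¬p2 ∧ (p4 ⊕ p2)) ∨ p1) ∧ ¬(¬(¬p2 ∧ (p4 ⊕ p2)) ∧ p1)   [expand ⊕]
⇔ (¬(¬p2 ∧ (p4 ∨ p2) ∧ ¬(p4 ∧ p2)) ∨ p1) ∧ ¬(¬(¬p2 ∧ (p4 ⊕ p2)) ∧ p1)   [expand ⊕]
⇔ (¬(¬p2 ∧ (p4 ∨ p2) ∧ ¬(p4 ∧ p2)) ∨ p1) ∧ ¬(¬(¬p2 ∧ (p4 ∨ p2) ∧ ¬(p4 ∧ p2)) ∧ p1)   [expand ⊕]
⇔ (¬¬p2 ∨ ¬(p4 ∨ p2) ∨ ¬¬(p4 ∧ p2) ∨ p1) ∧ ¬(¬(¬p2 ∧ (p4 ∨ p2) ∧ ¬(p4 ∧ p2)) ∧ p1)   [De Morgan]
⇔ (p2 ∨ ¬(p4 ∨ p2) ∨ ¬¬(p4 ∧ p2) ∨ p1) ∧ ¬(¬(¬p2 ∧ (p4 ∨ p2) ∧ ¬(p4 ∧ p2)) ∧ p1)   [double negation]
⇔ (p2 ∨ (¬p4 ∧ ¬p2) ∨ ¬¬(p4 ∧ p2) ∨ p1) ∧ ¬(¬(¬p2 ∧ (p4 ∨ p2) ∧ ¬(p4 ∧ p2)) ∧ p1)   [De Morgan]
⇔ (p2 ∨ (¬p4 ∧ ¬p2) ∨ (p4 ∧ p2) ∨ p1) ∧ ¬(¬(¬p2 ∧ (p4 ∨ p2) ∧ ¬(p4 ∧ p2)) ∧ p1)   [double negation]
⇔ (p2 ∨ (¬p4 ∧ ¬p2) ∨ (p4 ∧ p2) ∨ p1) ∧ (¬¬(¬p2 ∧ (p4 ∨ p2) ∧ ¬(p4 ∧ p2)) ∨ ¬p1)   [De Morgan]
⇔ (p2 ∨ (¬p4 ∧ ¬p2) ∨ (p4 ∧ p2) ∨ p1) ∧ ((¬p2 ∧ (p4 ∨ p2) ∧ ¬(p4 ∧ p2)) ∨ ¬p1)   [double negation]
⇔ (p2 ∨ (¬p4 ∧ ¬p2) ∨ (p4 ∧ p2) ∨ p1) ∧ ((¬p2 ∧ (p4 ∨ p2) ∧ (¬p4 ∨ ¬p2)) ∨ ¬p1)   [De Morgan]
⇔ (p2 ∨ ¬p4 ∨ p4 ∨ p1) ∧ (p2 ∨ ¬p4 ∨ p2 ∨ p1) ∧ (p2 ∨ ¬p2 ∨ p4 ∨ p1) ∧ (p2 ∨ ¬p2 ∨ p2 ∨ p1) ∧ (¬p2 ∨ ¬p1) ∧ (p4 ∨ p2 ∨ ¬p1) ∧ (¬p4 ∨ ¬p2 ∨ ¬p1)   [distribute ∨ over ∧]
⇔ (p2 ∨ ¬p4 ∨ p1) ∧ (¬p2 ∨ ¬p1) ∧ (p4 ∨ p2 ∨ ¬p1)   [simplify]

(p2 ∨ ¬p4 ∨ p1) ∧ (¬p2 ∨ ¬p1) ∧ (p4 ∨ p2 ∨ ¬p1)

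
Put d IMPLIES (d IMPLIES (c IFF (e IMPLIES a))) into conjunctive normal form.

(NOT d OR NOT c OR NOT e OR a) AND (NOT d OR e OR c) AND (NOT d OR NOT a OR c)

d IMPLIES (d IMPLIES (c IFF (e IMPLIES a)))
≡ NOT d OR (d IMPLIES (c IFF (e IMPLIES a)))   [eliminate IMPLIES]
≡ NOT d OR NOT d OR (c IFF (e IMPLIES a))   [eliminate IMPLIES]
≡ NOT d OR NOT d OR ((c IMPLIES (e IMPLIES a)) AND ((e IMPLIES a) IMPLIES c))   [eliminate IFF]
≡ NOT d OR NOT d OR ((NOT c OR (e IMPLIES a)) AND ((e IMPLIES a) IMPLIES c))   [eliminate IMPLIES]
≡ NOT d OR NOT d OR ((NOT c OR NOT e OR a) AND ((e IMPLIES a) IMPLIES c))   [eliminate IMPLIES]
≡ NOT d OR NOT d OR ((NOT c OR NOT e OR a) AND (NOT (e IMPLIES a) OR c))   [eliminate IMPLIES]
≡ NOT d OR NOT d OR ((NOT c OR NOT e OR a) AND (NOT (NOT e OR a) OR c))   [eliminate IMPLIES]
≡ NOT d OR NOT d OR ((NOT c OR NOT e OR a) AND ((NOT NOT e AND NOT a) OR c))   [De Morgan]
≡ NOT d OR NOT d OR ((NOT c OR NOT e OR a) AND ((e AND NOT a) OR c))   [double negation]
≡ (NOT d OR NOT d OR NOT c OR NOT e OR a) AND (NOT d OR NOT d OR e OR c) AND (NOT d OR NOT d OR NOT a OR c)   [distribute OR over AND]
≡ (NOT d OR NOT c OR NOT e OR a) AND (NOT d OR e OR c) AND (NOT d OR NOT a OR c)   [simplify]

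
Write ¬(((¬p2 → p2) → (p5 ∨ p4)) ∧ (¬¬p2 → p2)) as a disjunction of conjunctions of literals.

¬(((¬p2 → p2) → (p5 ∨ p4)) ∧ (¬¬p2 → p2))
≡ ¬((¬(¬p2 → p2) ∨ p5 ∨ p4) ∧ (¬¬p2 → p2))   [eliminate →]
≡ ¬((¬(¬¬p2 ∨ p2) ∨ p5 ∨ p4) ∧ (¬¬p2 → p2))   [eliminate →]
≡ ¬((¬(¬¬p2 ∨ p2) ∨ p5 ∨ p4) ∧ (¬¬¬p2 ∨ p2))   [eliminate →]
≡ ¬(¬(¬¬p2 ∨ p2) ∨ p5 ∨ p4) ∨ ¬(¬¬¬p2 ∨ p2)   [De Morgan]
≡ (¬¬(¬¬p2 ∨ p2) ∧ ¬p5 ∧ ¬p4) ∨ ¬(¬¬¬p2 ∨ p2)   [De Morgan]
≡ ((¬¬p2 ∨ p2) ∧ ¬p5 ∧ ¬p4) ∨ ¬(¬¬¬p2 ∨ p2)   [double negation]
≡ ((p2 ∨ p2) ∧ ¬p5 ∧ ¬p4) ∨ ¬(¬¬¬p2 ∨ p2)   [double negation]
≡ ((p2 ∨ p2) ∧ ¬p5 ∧ ¬p4) ∨ (¬¬¬¬p2 ∧ ¬p2)   [De Morgan]
≡ ((p2 ∨ p2) ∧ ¬p5 ∧ ¬p4) ∨ (¬¬p2 ∧ ¬p2)   [double negation]
≡ ((p2 ∨ p2) ∧ ¬p5 ∧ ¬p4) ∨ (p2 ∧ ¬p2)   [double negation]
≡ (p2 ∧ ¬p5 ∧ ¬p4) ∨ (p2 ∧ ¬p5 ∧ ¬p4) ∨ (p2 ∧ ¬p2)   [distribute ∧ over ∨]
≡ p2 ∧ ¬p5 ∧ ¬p4   [simplify]

p2 ∧ ¬p5 ∧ ¬p4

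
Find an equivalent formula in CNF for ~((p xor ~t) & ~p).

t | p

~((p xor ~t) & ~p)
≡ ~((p | ~t) & ~(p & ~t) & ~p)   [expand xor]
≡ ~(p | ~t) | ~~(p & ~t) | ~~p   [De Morgan]
≡ (~p & ~~t) | ~~(p & ~t) | ~~p   [De Morgan]
≡ (~p & t) | ~~(p & ~t) | ~~p   [double negation]
≡ (~p & t) | (p & ~t) | ~~p   [double negation]
≡ (~p & t) | (p & ~t) | p   [double negation]
≡ (~p | p | p) & (~p | ~t | p) & (t | p | p) & (t | ~t | p)   [distribute | over &]
≡ t | p   [simplify]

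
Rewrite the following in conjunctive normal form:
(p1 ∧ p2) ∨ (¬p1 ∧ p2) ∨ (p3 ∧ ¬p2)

(p1 ∧ p2) ∨ (¬p1 ∧ p2) ∨ (p3 ∧ ¬p2)
≡ (p1 ∨ ¬p1 ∨ p3) ∧ (p1 ∨ ¬p1 ∨ ¬p2) ∧ (p1 ∨ p2 ∨ p3) ∧ (p1 ∨ p2 ∨ ¬p2) ∧ (p2 ∨ ¬p1 ∨ p3) ∧ (p2 ∨ ¬p1 ∨ ¬p2) ∧ (p2 ∨ p2 ∨ p3) ∧ (p2 ∨ p2 ∨ ¬p2)   — distribute ∨ over ∧
≡ p2 ∨ p3   — simplify

p2 ∨ p3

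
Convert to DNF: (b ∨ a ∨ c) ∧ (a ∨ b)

b ∨ a

(b ∨ a ∨ c) ∧ (a ∨ b)
≡ (b ∧ a) ∨ (b ∧ b) ∨ (a ∧ a) ∨ (a ∧ b) ∨ (c ∧ a) ∨ (c ∧ b)   [distribute ∧ over ∨]
≡ b ∨ a   [simplify]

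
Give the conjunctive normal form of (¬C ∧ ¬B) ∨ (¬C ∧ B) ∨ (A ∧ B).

(¬C ∧ ¬B) ∨ (¬C ∧ B) ∨ (A ∧ B)
⇔ (¬C ∨ ¬C ∨ A) ∧ (¬C ∨ ¬C ∨ B) ∧ (¬C ∨ B ∨ A) ∧ (¬C ∨ B ∨ B) ∧ (¬B ∨ ¬C ∨ A) ∧ (¬B ∨ ¬C ∨ B) ∧ (¬B ∨ B ∨ A) ∧ (¬B ∨ B ∨ B)   — distribute ∨ over ∧
⇔ (¬C ∨ A) ∧ (¬C ∨ B)   — simplify

(¬C ∨ A) ∧ (¬C ∨ B)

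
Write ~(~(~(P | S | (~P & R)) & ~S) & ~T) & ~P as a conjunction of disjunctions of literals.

~(~(~(P | S | (~P & R)) & ~S) & ~T) & ~P
≡ (~~(~(P | S | (~P & R)) & ~S) | ~~T) & ~P   [De Morgan]
≡ ((~(P | S | (~P & R)) & ~S) | ~~T) & ~P   [double negation]
≡ ((~P & ~S & ~(~P & R) & ~S) | ~~T) & ~P   [De Morgan]
≡ ((~P & ~S & (~~P | ~R) & ~S) | ~~T) & ~P   [De Morgan]
≡ ((~P & ~S & (P | ~R) & ~S) | ~~T) & ~P   [double negation]
≡ ((~P & ~S & (P | ~R) & ~S) | T) & ~P   [double negation]
≡ (~P | T) & (~S | T) & (P | ~R | T) & (~S | T) & ~P   [distribute | over &]
≡ (~S | T) & (P | ~R | T) & ~P   [simplify]

(~S | T) & (P | ~R | T) & ~P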